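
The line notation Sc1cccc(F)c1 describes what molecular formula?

Heavy atoms from the SMILES: 6 C, 1 F, 1 S.
Implicit hydrogens by atom environment:
  4 × C (aromatic): 1 H each → 4
  2 × C (aromatic): no H
  1 × F: no H
  1 × S: 1 H
  Total hydrogens = 5.
Molecular formula: C6H5FS

C6H5FS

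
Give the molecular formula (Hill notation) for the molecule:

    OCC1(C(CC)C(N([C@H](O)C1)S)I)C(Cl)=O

C9H15ClINO3S

Heavy atoms from the SMILES: 9 C, 1 Cl, 1 I, 1 N, 3 O, 1 S.
Implicit hydrogens by atom environment:
  3 × C: 2 H each → 6
  3 × C: 1 H each → 3
  2 × C: no H
  2 × O: 1 H each → 2
  1 × C: 3 H
  1 × Cl: no H
  1 × I: no H
  1 × N: no H
  1 × O: no H
  1 × S: 1 H
  Total hydrogens = 15.
Molecular formula: C9H15ClINO3S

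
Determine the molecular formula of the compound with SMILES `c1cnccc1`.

Heavy atoms from the SMILES: 5 C, 1 N.
Implicit hydrogens by atom environment:
  5 × C (aromatic): 1 H each → 5
  1 × N (aromatic): no H
  Total hydrogens = 5.
Molecular formula: C5H5N

C5H5N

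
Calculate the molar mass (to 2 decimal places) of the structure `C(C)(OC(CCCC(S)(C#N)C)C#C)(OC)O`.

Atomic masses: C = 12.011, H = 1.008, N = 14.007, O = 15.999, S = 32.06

257.35

Molecular formula: C12H19NO3S.
M = 12×12.011 + 19×1.008 + 1×14.007 + 3×15.999 + 1×32.06 = 257.35 g/mol.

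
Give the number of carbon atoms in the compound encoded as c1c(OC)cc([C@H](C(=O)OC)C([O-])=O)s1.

9

The symbol for carbon appears 9 times in the SMILES. Lowercase c denotes aromatic carbon and counts toward C.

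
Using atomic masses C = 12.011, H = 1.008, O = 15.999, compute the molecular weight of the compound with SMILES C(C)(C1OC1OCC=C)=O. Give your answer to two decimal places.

142.15

Molecular formula: C7H10O3.
M = 7×12.011 + 10×1.008 + 3×15.999 = 142.15 g/mol.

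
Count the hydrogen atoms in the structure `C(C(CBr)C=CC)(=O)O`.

9

Hydrogens are implicit in SMILES; fill each atom to its normal valence:
  3 × C: 1 H each → 3
  1 × Br: no H
  1 × C: 3 H
  1 × C: 2 H
  1 × C: no H
  1 × O: 1 H
  1 × O: no H
  Total hydrogens = 9.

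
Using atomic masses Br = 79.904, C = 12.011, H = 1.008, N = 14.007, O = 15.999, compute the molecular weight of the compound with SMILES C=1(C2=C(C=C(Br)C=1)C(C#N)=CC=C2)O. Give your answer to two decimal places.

248.08

Molecular formula: C11H6BrNO.
M = 1×79.904 + 11×12.011 + 6×1.008 + 1×14.007 + 1×15.999 = 248.08 g/mol.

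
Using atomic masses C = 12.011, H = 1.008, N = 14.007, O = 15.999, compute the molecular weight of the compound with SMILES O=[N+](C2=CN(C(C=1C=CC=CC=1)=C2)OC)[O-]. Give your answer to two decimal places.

Molecular formula: C11H10N2O3.
M = 11×12.011 + 10×1.008 + 2×14.007 + 3×15.999 = 218.21 g/mol.

218.21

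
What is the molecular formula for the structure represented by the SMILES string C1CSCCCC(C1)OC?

C8H16OS

Heavy atoms from the SMILES: 8 C, 1 O, 1 S.
Implicit hydrogens by atom environment:
  6 × C: 2 H each → 12
  1 × C: 3 H
  1 × C: 1 H
  1 × O: no H
  1 × S: no H
  Total hydrogens = 16.
Molecular formula: C8H16OS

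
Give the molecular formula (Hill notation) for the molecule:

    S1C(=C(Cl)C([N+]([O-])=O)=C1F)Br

Heavy atoms from the SMILES: 1 Br, 4 C, 1 Cl, 1 F, 1 N, 2 O, 1 S.
Implicit hydrogens by atom environment:
  4 × C (aromatic): no H
  1 × Br: no H
  1 × Cl: no H
  1 × F: no H
  1 × N (charge +1): no H
  1 × O: no H
  1 × O (charge -1): no H
  1 × S (aromatic): no H
  Total hydrogens = 0.
Molecular formula: C4BrClFNO2S

C4BrClFNO2S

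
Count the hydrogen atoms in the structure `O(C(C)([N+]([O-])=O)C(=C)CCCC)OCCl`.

16

Hydrogens are implicit in SMILES; fill each atom to its normal valence:
  5 × C: 2 H each → 10
  3 × O: no H
  2 × C: 3 H each → 6
  2 × C: no H
  1 × Cl: no H
  1 × N (charge +1): no H
  1 × O (charge -1): no H
  Total hydrogens = 16.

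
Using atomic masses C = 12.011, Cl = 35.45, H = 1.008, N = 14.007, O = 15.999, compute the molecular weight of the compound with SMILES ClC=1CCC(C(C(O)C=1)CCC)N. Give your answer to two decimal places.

Molecular formula: C10H18ClNO.
M = 10×12.011 + 1×35.45 + 18×1.008 + 1×14.007 + 1×15.999 = 203.71 g/mol.

203.71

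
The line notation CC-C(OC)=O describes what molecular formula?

Heavy atoms from the SMILES: 4 C, 2 O.
Implicit hydrogens by atom environment:
  2 × C: 3 H each → 6
  2 × O: no H
  1 × C: 2 H
  1 × C: no H
  Total hydrogens = 8.
Molecular formula: C4H8O2

C4H8O2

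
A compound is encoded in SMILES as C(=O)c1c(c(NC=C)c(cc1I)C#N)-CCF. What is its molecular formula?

C12H10FIN2O

Heavy atoms from the SMILES: 12 C, 1 F, 1 I, 2 N, 1 O.
Implicit hydrogens by atom environment:
  5 × C (aromatic): no H
  3 × C: 2 H each → 6
  2 × C: 1 H each → 2
  1 × C (aromatic): 1 H
  1 × C: no H
  1 × F: no H
  1 × I: no H
  1 × N: 1 H
  1 × N: no H
  1 × O: no H
  Total hydrogens = 10.
Molecular formula: C12H10FIN2O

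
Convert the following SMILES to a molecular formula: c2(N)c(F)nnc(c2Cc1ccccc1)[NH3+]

Heavy atoms from the SMILES: 11 C, 1 F, 4 N.
Implicit hydrogens by atom environment:
  5 × C (aromatic): 1 H each → 5
  5 × C (aromatic): no H
  2 × N (aromatic): no H
  1 × C: 2 H
  1 × F: no H
  1 × N (charge +1): 3 H
  1 × N: 2 H
  Total hydrogens = 12.
Net charge +1.
Molecular formula: C11H12FN4+

C11H12FN4+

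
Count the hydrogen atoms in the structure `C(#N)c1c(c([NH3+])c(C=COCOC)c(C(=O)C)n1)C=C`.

Hydrogens are implicit in SMILES; fill each atom to its normal valence:
  5 × C (aromatic): no H
  3 × C: 1 H each → 3
  3 × O: no H
  2 × C: 3 H each → 6
  2 × C: 2 H each → 4
  2 × C: no H
  1 × N (charge +1): 3 H
  1 × N (aromatic): no H
  1 × N: no H
  Total hydrogens = 16.

16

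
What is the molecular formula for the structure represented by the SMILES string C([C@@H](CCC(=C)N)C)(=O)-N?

C7H14N2O

Heavy atoms from the SMILES: 7 C, 2 N, 1 O.
Implicit hydrogens by atom environment:
  3 × C: 2 H each → 6
  2 × C: no H
  2 × N: 2 H each → 4
  1 × C: 3 H
  1 × C: 1 H
  1 × O: no H
  Total hydrogens = 14.
Molecular formula: C7H14N2O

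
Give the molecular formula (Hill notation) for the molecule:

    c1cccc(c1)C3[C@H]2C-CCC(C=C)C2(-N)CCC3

C18H25N

Heavy atoms from the SMILES: 18 C, 1 N.
Implicit hydrogens by atom environment:
  7 × C: 2 H each → 14
  5 × C (aromatic): 1 H each → 5
  4 × C: 1 H each → 4
  1 × C: no H
  1 × C (aromatic): no H
  1 × N: 2 H
  Total hydrogens = 25.
Molecular formula: C18H25N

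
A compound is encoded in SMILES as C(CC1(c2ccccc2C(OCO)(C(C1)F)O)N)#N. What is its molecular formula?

Heavy atoms from the SMILES: 13 C, 1 F, 2 N, 3 O.
Implicit hydrogens by atom environment:
  4 × C (aromatic): 1 H each → 4
  3 × C: 2 H each → 6
  3 × C: no H
  2 × C (aromatic): no H
  2 × O: 1 H each → 2
  1 × C: 1 H
  1 × F: no H
  1 × N: 2 H
  1 × N: no H
  1 × O: no H
  Total hydrogens = 15.
Molecular formula: C13H15FN2O3

C13H15FN2O3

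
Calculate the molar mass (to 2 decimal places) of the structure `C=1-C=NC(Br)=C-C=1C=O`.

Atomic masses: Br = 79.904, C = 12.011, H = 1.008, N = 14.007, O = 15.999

186.01

Molecular formula: C6H4BrNO.
M = 1×79.904 + 6×12.011 + 4×1.008 + 1×14.007 + 1×15.999 = 186.01 g/mol.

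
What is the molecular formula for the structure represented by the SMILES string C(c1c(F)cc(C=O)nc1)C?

Heavy atoms from the SMILES: 8 C, 1 F, 1 N, 1 O.
Implicit hydrogens by atom environment:
  3 × C (aromatic): no H
  2 × C (aromatic): 1 H each → 2
  1 × C: 3 H
  1 × C: 2 H
  1 × C: 1 H
  1 × F: no H
  1 × N (aromatic): no H
  1 × O: no H
  Total hydrogens = 8.
Molecular formula: C8H8FNO

C8H8FNO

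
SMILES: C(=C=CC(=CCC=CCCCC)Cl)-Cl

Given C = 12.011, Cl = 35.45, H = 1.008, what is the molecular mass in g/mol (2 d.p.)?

231.16

Molecular formula: C12H16Cl2.
M = 12×12.011 + 2×35.45 + 16×1.008 = 231.16 g/mol.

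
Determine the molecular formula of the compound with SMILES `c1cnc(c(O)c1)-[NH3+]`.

Heavy atoms from the SMILES: 5 C, 2 N, 1 O.
Implicit hydrogens by atom environment:
  3 × C (aromatic): 1 H each → 3
  2 × C (aromatic): no H
  1 × N (charge +1): 3 H
  1 × N (aromatic): no H
  1 × O: 1 H
  Total hydrogens = 7.
Net charge +1.
Molecular formula: C5H7N2O+

C5H7N2O+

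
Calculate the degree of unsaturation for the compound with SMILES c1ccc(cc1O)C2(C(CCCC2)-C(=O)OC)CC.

6

Molecular formula from the SMILES: C16H22O3.
DoU = (2C + 2 + N − H − X)/2 = (2·16 + 2 + 0 − 22 − 0)/2 = 12/2 = 6.
(Structurally: 2 ring(s) + 4 π bond(s) = 6.)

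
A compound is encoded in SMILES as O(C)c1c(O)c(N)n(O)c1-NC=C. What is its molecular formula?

Heavy atoms from the SMILES: 7 C, 3 N, 3 O.
Implicit hydrogens by atom environment:
  4 × C (aromatic): no H
  2 × O: 1 H each → 2
  1 × C: 3 H
  1 × C: 2 H
  1 × C: 1 H
  1 × N: 2 H
  1 × N: 1 H
  1 × N (aromatic): no H
  1 × O: no H
  Total hydrogens = 11.
Molecular formula: C7H11N3O3

C7H11N3O3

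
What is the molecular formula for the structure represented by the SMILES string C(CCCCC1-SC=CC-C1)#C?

Heavy atoms from the SMILES: 11 C, 1 S.
Implicit hydrogens by atom environment:
  6 × C: 2 H each → 12
  4 × C: 1 H each → 4
  1 × C: no H
  1 × S: no H
  Total hydrogens = 16.
Molecular formula: C11H16S

C11H16S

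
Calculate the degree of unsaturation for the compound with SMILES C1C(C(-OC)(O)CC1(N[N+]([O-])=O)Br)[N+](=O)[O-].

3

Molecular formula from the SMILES: C6H10BrN3O6.
DoU = (2C + 2 + N − H − X)/2 = (2·6 + 2 + 3 − 10 − 1)/2 = 6/2 = 3.
(Structurally: 1 ring(s) + 2 π bond(s) = 3.)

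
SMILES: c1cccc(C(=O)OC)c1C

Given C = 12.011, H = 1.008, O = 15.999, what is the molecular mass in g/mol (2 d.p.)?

150.18

Molecular formula: C9H10O2.
M = 9×12.011 + 10×1.008 + 2×15.999 = 150.18 g/mol.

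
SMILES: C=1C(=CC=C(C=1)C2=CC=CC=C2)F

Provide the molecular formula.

Heavy atoms from the SMILES: 12 C, 1 F.
Implicit hydrogens by atom environment:
  9 × C (aromatic): 1 H each → 9
  3 × C (aromatic): no H
  1 × F: no H
  Total hydrogens = 9.
Molecular formula: C12H9F

C12H9F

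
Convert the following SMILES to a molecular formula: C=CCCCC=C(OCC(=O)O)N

C9H15NO3

Heavy atoms from the SMILES: 9 C, 1 N, 3 O.
Implicit hydrogens by atom environment:
  5 × C: 2 H each → 10
  2 × C: 1 H each → 2
  2 × C: no H
  2 × O: no H
  1 × N: 2 H
  1 × O: 1 H
  Total hydrogens = 15.
Molecular formula: C9H15NO3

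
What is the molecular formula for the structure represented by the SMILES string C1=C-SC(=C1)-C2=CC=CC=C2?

C10H8S

Heavy atoms from the SMILES: 10 C, 1 S.
Implicit hydrogens by atom environment:
  8 × C (aromatic): 1 H each → 8
  2 × C (aromatic): no H
  1 × S (aromatic): no H
  Total hydrogens = 8.
Molecular formula: C10H8S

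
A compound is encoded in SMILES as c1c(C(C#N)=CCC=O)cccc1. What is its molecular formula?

Heavy atoms from the SMILES: 11 C, 1 N, 1 O.
Implicit hydrogens by atom environment:
  5 × C (aromatic): 1 H each → 5
  2 × C: 1 H each → 2
  2 × C: no H
  1 × C: 2 H
  1 × C (aromatic): no H
  1 × N: no H
  1 × O: no H
  Total hydrogens = 9.
Molecular formula: C11H9NO

C11H9NO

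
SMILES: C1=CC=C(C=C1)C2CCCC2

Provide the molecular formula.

C11H14

Heavy atoms from the SMILES: 11 C.
Implicit hydrogens by atom environment:
  5 × C (aromatic): 1 H each → 5
  4 × C: 2 H each → 8
  1 × C: 1 H
  1 × C (aromatic): no H
  Total hydrogens = 14.
Molecular formula: C11H14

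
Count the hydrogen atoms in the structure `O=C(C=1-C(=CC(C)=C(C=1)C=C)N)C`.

13

Hydrogens are implicit in SMILES; fill each atom to its normal valence:
  4 × C (aromatic): no H
  2 × C: 3 H each → 6
  2 × C (aromatic): 1 H each → 2
  1 × C: 2 H
  1 × C: 1 H
  1 × C: no H
  1 × N: 2 H
  1 × O: no H
  Total hydrogens = 13.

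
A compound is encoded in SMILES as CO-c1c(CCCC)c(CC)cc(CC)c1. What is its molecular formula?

C15H24O

Heavy atoms from the SMILES: 15 C, 1 O.
Implicit hydrogens by atom environment:
  5 × C: 2 H each → 10
  4 × C: 3 H each → 12
  4 × C (aromatic): no H
  2 × C (aromatic): 1 H each → 2
  1 × O: no H
  Total hydrogens = 24.
Molecular formula: C15H24O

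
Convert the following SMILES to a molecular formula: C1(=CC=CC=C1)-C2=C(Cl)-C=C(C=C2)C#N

Heavy atoms from the SMILES: 13 C, 1 Cl, 1 N.
Implicit hydrogens by atom environment:
  8 × C (aromatic): 1 H each → 8
  4 × C (aromatic): no H
  1 × C: no H
  1 × Cl: no H
  1 × N: no H
  Total hydrogens = 8.
Molecular formula: C13H8ClN

C13H8ClN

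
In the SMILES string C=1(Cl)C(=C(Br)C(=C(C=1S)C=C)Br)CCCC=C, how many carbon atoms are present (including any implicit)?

The symbol for carbon appears 13 times in the SMILES. (Cl is a single chlorine, not C + l.)

13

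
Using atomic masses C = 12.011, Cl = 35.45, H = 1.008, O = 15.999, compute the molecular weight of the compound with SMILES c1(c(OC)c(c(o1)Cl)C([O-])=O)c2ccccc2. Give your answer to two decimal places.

251.64

Molecular formula: C12H8ClO4-.
M = 12×12.011 + 1×35.45 + 8×1.008 + 4×15.999 = 251.64 g/mol.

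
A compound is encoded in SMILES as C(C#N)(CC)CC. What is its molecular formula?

Heavy atoms from the SMILES: 6 C, 1 N.
Implicit hydrogens by atom environment:
  2 × C: 3 H each → 6
  2 × C: 2 H each → 4
  1 × C: 1 H
  1 × C: no H
  1 × N: no H
  Total hydrogens = 11.
Molecular formula: C6H11N

C6H11N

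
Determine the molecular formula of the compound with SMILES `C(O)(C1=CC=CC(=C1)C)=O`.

Heavy atoms from the SMILES: 8 C, 2 O.
Implicit hydrogens by atom environment:
  4 × C (aromatic): 1 H each → 4
  2 × C (aromatic): no H
  1 × C: 3 H
  1 × C: no H
  1 × O: 1 H
  1 × O: no H
  Total hydrogens = 8.
Molecular formula: C8H8O2

C8H8O2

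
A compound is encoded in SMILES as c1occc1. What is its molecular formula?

Heavy atoms from the SMILES: 4 C, 1 O.
Implicit hydrogens by atom environment:
  4 × C (aromatic): 1 H each → 4
  1 × O (aromatic): no H
  Total hydrogens = 4.
Molecular formula: C4H4O

C4H4O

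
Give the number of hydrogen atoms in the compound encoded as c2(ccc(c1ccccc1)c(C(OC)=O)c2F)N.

12

Hydrogens are implicit in SMILES; fill each atom to its normal valence:
  7 × C (aromatic): 1 H each → 7
  5 × C (aromatic): no H
  2 × O: no H
  1 × C: 3 H
  1 × C: no H
  1 × F: no H
  1 × N: 2 H
  Total hydrogens = 12.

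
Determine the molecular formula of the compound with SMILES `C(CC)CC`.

C5H12

Heavy atoms from the SMILES: 5 C.
Implicit hydrogens by atom environment:
  3 × C: 2 H each → 6
  2 × C: 3 H each → 6
  Total hydrogens = 12.
Molecular formula: C5H12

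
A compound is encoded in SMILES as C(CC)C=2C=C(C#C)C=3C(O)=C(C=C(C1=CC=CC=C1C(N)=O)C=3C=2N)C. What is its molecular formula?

C23H22N2O2

Heavy atoms from the SMILES: 23 C, 2 N, 2 O.
Implicit hydrogens by atom environment:
  10 × C (aromatic): no H
  6 × C (aromatic): 1 H each → 6
  2 × C: 3 H each → 6
  2 × C: 2 H each → 4
  2 × C: no H
  2 × N: 2 H each → 4
  1 × C: 1 H
  1 × O: 1 H
  1 × O: no H
  Total hydrogens = 22.
Molecular formula: C23H22N2O2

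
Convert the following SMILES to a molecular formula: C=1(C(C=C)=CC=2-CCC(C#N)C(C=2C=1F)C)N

Heavy atoms from the SMILES: 14 C, 1 F, 2 N.
Implicit hydrogens by atom environment:
  5 × C (aromatic): no H
  3 × C: 2 H each → 6
  3 × C: 1 H each → 3
  1 × C: 3 H
  1 × C (aromatic): 1 H
  1 × C: no H
  1 × F: no H
  1 × N: 2 H
  1 × N: no H
  Total hydrogens = 15.
Molecular formula: C14H15FN2

C14H15FN2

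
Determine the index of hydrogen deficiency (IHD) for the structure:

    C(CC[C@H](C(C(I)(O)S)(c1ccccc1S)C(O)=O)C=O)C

Molecular formula from the SMILES: C15H19IO4S2.
DoU = (2C + 2 + N − H − X)/2 = (2·15 + 2 + 0 − 19 − 1)/2 = 12/2 = 6.
(Structurally: 1 ring(s) + 5 π bond(s) = 6.)

6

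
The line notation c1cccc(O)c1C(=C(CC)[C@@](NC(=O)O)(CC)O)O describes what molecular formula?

C14H19NO5

Heavy atoms from the SMILES: 14 C, 1 N, 5 O.
Implicit hydrogens by atom environment:
  4 × C (aromatic): 1 H each → 4
  4 × C: no H
  4 × O: 1 H each → 4
  2 × C: 3 H each → 6
  2 × C: 2 H each → 4
  2 × C (aromatic): no H
  1 × N: 1 H
  1 × O: no H
  Total hydrogens = 19.
Molecular formula: C14H19NO5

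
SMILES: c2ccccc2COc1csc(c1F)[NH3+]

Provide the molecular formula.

Heavy atoms from the SMILES: 11 C, 1 F, 1 N, 1 O, 1 S.
Implicit hydrogens by atom environment:
  6 × C (aromatic): 1 H each → 6
  4 × C (aromatic): no H
  1 × C: 2 H
  1 × F: no H
  1 × N (charge +1): 3 H
  1 × O: no H
  1 × S (aromatic): no H
  Total hydrogens = 11.
Net charge +1.
Molecular formula: C11H11FNOS+

C11H11FNOS+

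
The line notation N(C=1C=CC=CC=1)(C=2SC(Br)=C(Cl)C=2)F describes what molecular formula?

Heavy atoms from the SMILES: 1 Br, 10 C, 1 Cl, 1 F, 1 N, 1 S.
Implicit hydrogens by atom environment:
  6 × C (aromatic): 1 H each → 6
  4 × C (aromatic): no H
  1 × Br: no H
  1 × Cl: no H
  1 × F: no H
  1 × N: no H
  1 × S (aromatic): no H
  Total hydrogens = 6.
Molecular formula: C10H6BrClFNS

C10H6BrClFNS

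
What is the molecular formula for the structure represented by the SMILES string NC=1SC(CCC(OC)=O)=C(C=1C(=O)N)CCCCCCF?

C15H23FN2O3S

Heavy atoms from the SMILES: 15 C, 1 F, 2 N, 3 O, 1 S.
Implicit hydrogens by atom environment:
  8 × C: 2 H each → 16
  4 × C (aromatic): no H
  3 × O: no H
  2 × C: no H
  2 × N: 2 H each → 4
  1 × C: 3 H
  1 × F: no H
  1 × S (aromatic): no H
  Total hydrogens = 23.
Molecular formula: C15H23FN2O3S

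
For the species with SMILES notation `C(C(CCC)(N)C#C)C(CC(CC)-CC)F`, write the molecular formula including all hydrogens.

Heavy atoms from the SMILES: 14 C, 1 F, 1 N.
Implicit hydrogens by atom environment:
  6 × C: 2 H each → 12
  3 × C: 3 H each → 9
  3 × C: 1 H each → 3
  2 × C: no H
  1 × F: no H
  1 × N: 2 H
  Total hydrogens = 26.
Molecular formula: C14H26FN

C14H26FN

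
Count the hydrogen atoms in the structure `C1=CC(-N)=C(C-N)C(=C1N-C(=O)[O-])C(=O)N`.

Hydrogens are implicit in SMILES; fill each atom to its normal valence:
  4 × C (aromatic): no H
  3 × N: 2 H each → 6
  2 × C (aromatic): 1 H each → 2
  2 × C: no H
  2 × O: no H
  1 × C: 2 H
  1 × N: 1 H
  1 × O (charge -1): no H
  Total hydrogens = 11.

11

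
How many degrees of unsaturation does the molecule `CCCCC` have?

Molecular formula from the SMILES: C5H12.
DoU = (2C + 2 + N − H − X)/2 = (2·5 + 2 + 0 − 12 − 0)/2 = 0/2 = 0.
(Structurally: 0 ring(s) + 0 π bond(s) = 0.)

0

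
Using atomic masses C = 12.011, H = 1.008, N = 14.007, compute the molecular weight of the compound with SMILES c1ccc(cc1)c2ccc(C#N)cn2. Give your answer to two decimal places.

Molecular formula: C12H8N2.
M = 12×12.011 + 8×1.008 + 2×14.007 = 180.21 g/mol.

180.21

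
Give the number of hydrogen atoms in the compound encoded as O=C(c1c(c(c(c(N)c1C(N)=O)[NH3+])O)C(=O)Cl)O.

Hydrogens are implicit in SMILES; fill each atom to its normal valence:
  6 × C (aromatic): no H
  3 × C: no H
  3 × O: no H
  2 × N: 2 H each → 4
  2 × O: 1 H each → 2
  1 × Cl: no H
  1 × N (charge +1): 3 H
  Total hydrogens = 9.

9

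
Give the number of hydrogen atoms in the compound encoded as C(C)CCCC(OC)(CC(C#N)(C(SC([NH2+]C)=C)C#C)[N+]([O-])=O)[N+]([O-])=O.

25

Hydrogens are implicit in SMILES; fill each atom to its normal valence:
  6 × C: 2 H each → 12
  5 × C: no H
  3 × C: 3 H each → 9
  3 × O: no H
  2 × C: 1 H each → 2
  2 × N (charge +1): no H
  2 × O (charge -1): no H
  1 × N (charge +1): 2 H
  1 × N: no H
  1 × S: no H
  Total hydrogens = 25.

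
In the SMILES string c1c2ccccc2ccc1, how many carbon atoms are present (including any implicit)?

The symbol for carbon appears 10 times in the SMILES. Lowercase c denotes aromatic carbon and counts toward C.

10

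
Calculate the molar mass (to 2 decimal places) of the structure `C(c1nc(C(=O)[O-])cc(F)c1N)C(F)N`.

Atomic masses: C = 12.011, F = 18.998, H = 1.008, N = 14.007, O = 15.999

216.17

Molecular formula: C8H8F2N3O2-.
M = 8×12.011 + 2×18.998 + 8×1.008 + 3×14.007 + 2×15.999 = 216.17 g/mol.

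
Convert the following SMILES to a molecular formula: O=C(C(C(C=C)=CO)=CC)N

Heavy atoms from the SMILES: 8 C, 1 N, 2 O.
Implicit hydrogens by atom environment:
  3 × C: 1 H each → 3
  3 × C: no H
  1 × C: 3 H
  1 × C: 2 H
  1 × N: 2 H
  1 × O: 1 H
  1 × O: no H
  Total hydrogens = 11.
Molecular formula: C8H11NO2

C8H11NO2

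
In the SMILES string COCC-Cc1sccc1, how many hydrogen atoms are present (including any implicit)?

Hydrogens are implicit in SMILES; fill each atom to its normal valence:
  3 × C: 2 H each → 6
  3 × C (aromatic): 1 H each → 3
  1 × C: 3 H
  1 × C (aromatic): no H
  1 × O: no H
  1 × S (aromatic): no H
  Total hydrogens = 12.

12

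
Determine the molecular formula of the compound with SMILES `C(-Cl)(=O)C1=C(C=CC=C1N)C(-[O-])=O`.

C8H5ClNO3-

Heavy atoms from the SMILES: 8 C, 1 Cl, 1 N, 3 O.
Implicit hydrogens by atom environment:
  3 × C (aromatic): 1 H each → 3
  3 × C (aromatic): no H
  2 × C: no H
  2 × O: no H
  1 × Cl: no H
  1 × N: 2 H
  1 × O (charge -1): no H
  Total hydrogens = 5.
Net charge -1.
Molecular formula: C8H5ClNO3-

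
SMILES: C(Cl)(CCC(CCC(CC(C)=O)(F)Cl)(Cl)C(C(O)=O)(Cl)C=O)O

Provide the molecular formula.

Heavy atoms from the SMILES: 13 C, 4 Cl, 1 F, 5 O.
Implicit hydrogens by atom environment:
  5 × C: 2 H each → 10
  5 × C: no H
  4 × Cl: no H
  3 × O: no H
  2 × C: 1 H each → 2
  2 × O: 1 H each → 2
  1 × C: 3 H
  1 × F: no H
  Total hydrogens = 17.
Molecular formula: C13H17Cl4FO5

C13H17Cl4FO5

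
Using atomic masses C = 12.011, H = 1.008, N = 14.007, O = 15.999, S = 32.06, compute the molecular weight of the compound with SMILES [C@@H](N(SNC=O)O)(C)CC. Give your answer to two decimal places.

Molecular formula: C5H12N2O2S.
M = 5×12.011 + 12×1.008 + 2×14.007 + 2×15.999 + 1×32.06 = 164.22 g/mol.

164.22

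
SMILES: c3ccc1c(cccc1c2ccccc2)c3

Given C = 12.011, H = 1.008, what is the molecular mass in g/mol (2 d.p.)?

204.27

Molecular formula: C16H12.
M = 16×12.011 + 12×1.008 = 204.27 g/mol.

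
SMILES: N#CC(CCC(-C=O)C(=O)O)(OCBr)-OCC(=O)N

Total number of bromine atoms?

The symbol for bromine appears 1 time in the SMILES.

1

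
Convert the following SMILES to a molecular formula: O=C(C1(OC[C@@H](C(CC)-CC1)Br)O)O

Heavy atoms from the SMILES: 1 Br, 9 C, 4 O.
Implicit hydrogens by atom environment:
  4 × C: 2 H each → 8
  2 × C: 1 H each → 2
  2 × C: no H
  2 × O: 1 H each → 2
  2 × O: no H
  1 × Br: no H
  1 × C: 3 H
  Total hydrogens = 15.
Molecular formula: C9H15BrO4

C9H15BrO4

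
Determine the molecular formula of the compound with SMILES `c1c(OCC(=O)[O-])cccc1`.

Heavy atoms from the SMILES: 8 C, 3 O.
Implicit hydrogens by atom environment:
  5 × C (aromatic): 1 H each → 5
  2 × O: no H
  1 × C: 2 H
  1 × C (aromatic): no H
  1 × C: no H
  1 × O (charge -1): no H
  Total hydrogens = 7.
Net charge -1.
Molecular formula: C8H7O3-

C8H7O3-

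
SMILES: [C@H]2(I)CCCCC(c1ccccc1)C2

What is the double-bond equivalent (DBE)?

Molecular formula from the SMILES: C13H17I.
DoU = (2C + 2 + N − H − X)/2 = (2·13 + 2 + 0 − 17 − 1)/2 = 10/2 = 5.
(Structurally: 2 ring(s) + 3 π bond(s) = 5.)

5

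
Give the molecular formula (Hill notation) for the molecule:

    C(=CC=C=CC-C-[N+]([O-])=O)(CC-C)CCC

Heavy atoms from the SMILES: 13 C, 1 N, 2 O.
Implicit hydrogens by atom environment:
  6 × C: 2 H each → 12
  3 × C: 1 H each → 3
  2 × C: 3 H each → 6
  2 × C: no H
  1 × N (charge +1): no H
  1 × O: no H
  1 × O (charge -1): no H
  Total hydrogens = 21.
Molecular formula: C13H21NO2

C13H21NO2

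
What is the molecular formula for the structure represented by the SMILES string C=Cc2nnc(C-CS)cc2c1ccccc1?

Heavy atoms from the SMILES: 14 C, 2 N, 1 S.
Implicit hydrogens by atom environment:
  6 × C (aromatic): 1 H each → 6
  4 × C (aromatic): no H
  3 × C: 2 H each → 6
  2 × N (aromatic): no H
  1 × C: 1 H
  1 × S: 1 H
  Total hydrogens = 14.
Molecular formula: C14H14N2S

C14H14N2S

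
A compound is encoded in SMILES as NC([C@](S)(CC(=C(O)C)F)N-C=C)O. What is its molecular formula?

C8H15FN2O2S

Heavy atoms from the SMILES: 8 C, 1 F, 2 N, 2 O, 1 S.
Implicit hydrogens by atom environment:
  3 × C: no H
  2 × C: 2 H each → 4
  2 × C: 1 H each → 2
  2 × O: 1 H each → 2
  1 × C: 3 H
  1 × F: no H
  1 × N: 2 H
  1 × N: 1 H
  1 × S: 1 H
  Total hydrogens = 15.
Molecular formula: C8H15FN2O2S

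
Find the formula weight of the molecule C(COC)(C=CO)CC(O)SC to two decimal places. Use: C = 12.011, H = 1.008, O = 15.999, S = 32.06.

192.27

Molecular formula: C8H16O3S.
M = 8×12.011 + 16×1.008 + 3×15.999 + 1×32.06 = 192.27 g/mol.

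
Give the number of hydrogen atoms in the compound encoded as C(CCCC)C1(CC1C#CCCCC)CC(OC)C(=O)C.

32

Hydrogens are implicit in SMILES; fill each atom to its normal valence:
  9 × C: 2 H each → 18
  4 × C: 3 H each → 12
  4 × C: no H
  2 × C: 1 H each → 2
  2 × O: no H
  Total hydrogens = 32.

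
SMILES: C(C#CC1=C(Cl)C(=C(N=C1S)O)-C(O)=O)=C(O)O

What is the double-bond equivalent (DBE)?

Molecular formula from the SMILES: C10H6ClNO5S.
DoU = (2C + 2 + N − H − X)/2 = (2·10 + 2 + 1 − 6 − 1)/2 = 16/2 = 8.
(Structurally: 1 ring(s) + 7 π bond(s) = 8.)

8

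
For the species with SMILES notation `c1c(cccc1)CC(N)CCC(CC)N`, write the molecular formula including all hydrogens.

Heavy atoms from the SMILES: 13 C, 2 N.
Implicit hydrogens by atom environment:
  5 × C (aromatic): 1 H each → 5
  4 × C: 2 H each → 8
  2 × C: 1 H each → 2
  2 × N: 2 H each → 4
  1 × C: 3 H
  1 × C (aromatic): no H
  Total hydrogens = 22.
Molecular formula: C13H22N2

C13H22N2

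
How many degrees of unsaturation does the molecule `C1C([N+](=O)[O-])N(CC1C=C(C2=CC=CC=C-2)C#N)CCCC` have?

Molecular formula from the SMILES: C17H21N3O2.
DoU = (2C + 2 + N − H − X)/2 = (2·17 + 2 + 3 − 21 − 0)/2 = 18/2 = 9.
(Structurally: 2 ring(s) + 7 π bond(s) = 9.)

9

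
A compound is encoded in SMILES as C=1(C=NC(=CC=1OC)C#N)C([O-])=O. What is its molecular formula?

C8H5N2O3-

Heavy atoms from the SMILES: 8 C, 2 N, 3 O.
Implicit hydrogens by atom environment:
  3 × C (aromatic): no H
  2 × C (aromatic): 1 H each → 2
  2 × C: no H
  2 × O: no H
  1 × C: 3 H
  1 × N (aromatic): no H
  1 × N: no H
  1 × O (charge -1): no H
  Total hydrogens = 5.
Net charge -1.
Molecular formula: C8H5N2O3-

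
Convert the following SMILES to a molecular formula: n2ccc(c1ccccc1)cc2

Heavy atoms from the SMILES: 11 C, 1 N.
Implicit hydrogens by atom environment:
  9 × C (aromatic): 1 H each → 9
  2 × C (aromatic): no H
  1 × N (aromatic): no H
  Total hydrogens = 9.
Molecular formula: C11H9N

C11H9N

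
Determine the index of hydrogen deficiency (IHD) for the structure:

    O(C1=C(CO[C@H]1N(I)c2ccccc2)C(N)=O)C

7

Molecular formula from the SMILES: C12H13IN2O3.
DoU = (2C + 2 + N − H − X)/2 = (2·12 + 2 + 2 − 13 − 1)/2 = 14/2 = 7.
(Structurally: 2 ring(s) + 5 π bond(s) = 7.)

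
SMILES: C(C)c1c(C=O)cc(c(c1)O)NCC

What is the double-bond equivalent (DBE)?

5

Molecular formula from the SMILES: C11H15NO2.
DoU = (2C + 2 + N − H − X)/2 = (2·11 + 2 + 1 − 15 − 0)/2 = 10/2 = 5.
(Structurally: 1 ring(s) + 4 π bond(s) = 5.)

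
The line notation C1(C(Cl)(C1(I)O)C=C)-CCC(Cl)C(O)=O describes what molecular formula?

Heavy atoms from the SMILES: 9 C, 2 Cl, 1 I, 3 O.
Implicit hydrogens by atom environment:
  3 × C: 2 H each → 6
  3 × C: 1 H each → 3
  3 × C: no H
  2 × Cl: no H
  2 × O: 1 H each → 2
  1 × I: no H
  1 × O: no H
  Total hydrogens = 11.
Molecular formula: C9H11Cl2IO3

C9H11Cl2IO3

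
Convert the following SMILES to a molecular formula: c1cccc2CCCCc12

C10H12

Heavy atoms from the SMILES: 10 C.
Implicit hydrogens by atom environment:
  4 × C: 2 H each → 8
  4 × C (aromatic): 1 H each → 4
  2 × C (aromatic): no H
  Total hydrogens = 12.
Molecular formula: C10H12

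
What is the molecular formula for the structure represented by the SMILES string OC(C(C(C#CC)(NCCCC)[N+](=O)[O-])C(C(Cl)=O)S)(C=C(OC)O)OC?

Heavy atoms from the SMILES: 16 C, 1 Cl, 2 N, 7 O, 1 S.
Implicit hydrogens by atom environment:
  6 × C: no H
  4 × C: 3 H each → 12
  4 × O: no H
  3 × C: 2 H each → 6
  3 × C: 1 H each → 3
  2 × O: 1 H each → 2
  1 × Cl: no H
  1 × N: 1 H
  1 × N (charge +1): no H
  1 × O (charge -1): no H
  1 × S: 1 H
  Total hydrogens = 25.
Molecular formula: C16H25ClN2O7S

C16H25ClN2O7S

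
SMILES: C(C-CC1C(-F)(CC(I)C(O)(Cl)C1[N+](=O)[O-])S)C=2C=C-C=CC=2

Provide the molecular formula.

C15H18ClFINO3S

Heavy atoms from the SMILES: 15 C, 1 Cl, 1 F, 1 I, 1 N, 3 O, 1 S.
Implicit hydrogens by atom environment:
  5 × C (aromatic): 1 H each → 5
  4 × C: 2 H each → 8
  3 × C: 1 H each → 3
  2 × C: no H
  1 × C (aromatic): no H
  1 × Cl: no H
  1 × F: no H
  1 × I: no H
  1 × N (charge +1): no H
  1 × O: 1 H
  1 × O: no H
  1 × O (charge -1): no H
  1 × S: 1 H
  Total hydrogens = 18.
Molecular formula: C15H18ClFINO3S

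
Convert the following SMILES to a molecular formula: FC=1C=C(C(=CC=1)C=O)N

Heavy atoms from the SMILES: 7 C, 1 F, 1 N, 1 O.
Implicit hydrogens by atom environment:
  3 × C (aromatic): 1 H each → 3
  3 × C (aromatic): no H
  1 × C: 1 H
  1 × F: no H
  1 × N: 2 H
  1 × O: no H
  Total hydrogens = 6.
Molecular formula: C7H6FNO

C7H6FNO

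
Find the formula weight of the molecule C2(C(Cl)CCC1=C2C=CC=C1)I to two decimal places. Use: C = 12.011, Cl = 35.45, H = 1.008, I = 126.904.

Molecular formula: C10H10ClI.
M = 10×12.011 + 1×35.45 + 10×1.008 + 1×126.904 = 292.54 g/mol.

292.54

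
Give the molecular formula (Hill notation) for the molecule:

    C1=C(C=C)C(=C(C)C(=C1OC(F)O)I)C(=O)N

C11H11FINO3

Heavy atoms from the SMILES: 11 C, 1 F, 1 I, 1 N, 3 O.
Implicit hydrogens by atom environment:
  5 × C (aromatic): no H
  2 × C: 1 H each → 2
  2 × O: no H
  1 × C: 3 H
  1 × C: 2 H
  1 × C (aromatic): 1 H
  1 × C: no H
  1 × F: no H
  1 × I: no H
  1 × N: 2 H
  1 × O: 1 H
  Total hydrogens = 11.
Molecular formula: C11H11FINO3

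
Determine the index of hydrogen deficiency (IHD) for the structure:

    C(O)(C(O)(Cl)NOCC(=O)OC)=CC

2

Molecular formula from the SMILES: C7H12ClNO5.
DoU = (2C + 2 + N − H − X)/2 = (2·7 + 2 + 1 − 12 − 1)/2 = 4/2 = 2.
(Structurally: 0 ring(s) + 2 π bond(s) = 2.)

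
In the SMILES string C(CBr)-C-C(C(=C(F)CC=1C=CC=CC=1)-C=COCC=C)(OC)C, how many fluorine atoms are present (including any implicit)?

The symbol for fluorine appears 1 time in the SMILES.

1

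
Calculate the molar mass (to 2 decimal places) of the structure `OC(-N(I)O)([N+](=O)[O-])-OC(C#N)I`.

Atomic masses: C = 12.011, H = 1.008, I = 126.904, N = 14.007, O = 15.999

414.88

Molecular formula: C3H3I2N3O5.
M = 3×12.011 + 3×1.008 + 2×126.904 + 3×14.007 + 5×15.999 = 414.88 g/mol.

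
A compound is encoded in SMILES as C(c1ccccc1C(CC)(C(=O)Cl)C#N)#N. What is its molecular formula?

Heavy atoms from the SMILES: 12 C, 1 Cl, 2 N, 1 O.
Implicit hydrogens by atom environment:
  4 × C (aromatic): 1 H each → 4
  4 × C: no H
  2 × C (aromatic): no H
  2 × N: no H
  1 × C: 3 H
  1 × C: 2 H
  1 × Cl: no H
  1 × O: no H
  Total hydrogens = 9.
Molecular formula: C12H9ClN2O

C12H9ClN2O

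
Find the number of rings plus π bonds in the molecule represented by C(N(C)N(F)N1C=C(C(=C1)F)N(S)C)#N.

5

Molecular formula from the SMILES: C7H9F2N5S.
DoU = (2C + 2 + N − H − X)/2 = (2·7 + 2 + 5 − 9 − 2)/2 = 10/2 = 5.
(Structurally: 1 ring(s) + 4 π bond(s) = 5.)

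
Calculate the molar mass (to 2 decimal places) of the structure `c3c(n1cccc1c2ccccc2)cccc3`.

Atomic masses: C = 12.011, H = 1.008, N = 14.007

219.29

Molecular formula: C16H13N.
M = 16×12.011 + 13×1.008 + 1×14.007 = 219.29 g/mol.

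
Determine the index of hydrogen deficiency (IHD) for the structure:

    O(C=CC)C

1

Molecular formula from the SMILES: C4H8O.
DoU = (2C + 2 + N − H − X)/2 = (2·4 + 2 + 0 − 8 − 0)/2 = 2/2 = 1.
(Structurally: 0 ring(s) + 1 π bond(s) = 1.)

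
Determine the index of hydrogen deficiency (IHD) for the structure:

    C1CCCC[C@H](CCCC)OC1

Molecular formula from the SMILES: C11H22O.
DoU = (2C + 2 + N − H − X)/2 = (2·11 + 2 + 0 − 22 − 0)/2 = 2/2 = 1.
(Structurally: 1 ring(s) + 0 π bond(s) = 1.)

1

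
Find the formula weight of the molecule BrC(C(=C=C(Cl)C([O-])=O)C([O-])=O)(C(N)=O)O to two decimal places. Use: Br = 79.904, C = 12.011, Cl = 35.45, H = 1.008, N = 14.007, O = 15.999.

Molecular formula: [C7H3BrClNO6]2-.
M = 1×79.904 + 7×12.011 + 1×35.45 + 3×1.008 + 1×14.007 + 6×15.999 = 312.46 g/mol.

312.46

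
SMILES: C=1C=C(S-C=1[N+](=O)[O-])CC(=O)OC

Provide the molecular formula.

C7H7NO4S

Heavy atoms from the SMILES: 7 C, 1 N, 4 O, 1 S.
Implicit hydrogens by atom environment:
  3 × O: no H
  2 × C (aromatic): 1 H each → 2
  2 × C (aromatic): no H
  1 × C: 3 H
  1 × C: 2 H
  1 × C: no H
  1 × N (charge +1): no H
  1 × O (charge -1): no H
  1 × S (aromatic): no H
  Total hydrogens = 7.
Molecular formula: C7H7NO4S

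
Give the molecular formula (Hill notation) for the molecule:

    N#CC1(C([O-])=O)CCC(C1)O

C7H8NO3-

Heavy atoms from the SMILES: 7 C, 1 N, 3 O.
Implicit hydrogens by atom environment:
  3 × C: 2 H each → 6
  3 × C: no H
  1 × C: 1 H
  1 × N: no H
  1 × O: 1 H
  1 × O: no H
  1 × O (charge -1): no H
  Total hydrogens = 8.
Net charge -1.
Molecular formula: C7H8NO3-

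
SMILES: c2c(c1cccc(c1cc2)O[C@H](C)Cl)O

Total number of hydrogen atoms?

11

Hydrogens are implicit in SMILES; fill each atom to its normal valence:
  6 × C (aromatic): 1 H each → 6
  4 × C (aromatic): no H
  1 × C: 3 H
  1 × C: 1 H
  1 × Cl: no H
  1 × O: 1 H
  1 × O: no H
  Total hydrogens = 11.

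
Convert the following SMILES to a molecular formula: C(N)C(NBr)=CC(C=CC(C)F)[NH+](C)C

Heavy atoms from the SMILES: 1 Br, 10 C, 1 F, 3 N.
Implicit hydrogens by atom environment:
  5 × C: 1 H each → 5
  3 × C: 3 H each → 9
  1 × Br: no H
  1 × C: 2 H
  1 × C: no H
  1 × F: no H
  1 × N: 2 H
  1 × N (charge +1): 1 H
  1 × N: 1 H
  Total hydrogens = 20.
Net charge +1.
Molecular formula: C10H20BrFN3+

C10H20BrFN3+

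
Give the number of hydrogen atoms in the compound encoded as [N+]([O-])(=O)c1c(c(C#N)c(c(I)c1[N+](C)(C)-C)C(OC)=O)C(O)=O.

13

Hydrogens are implicit in SMILES; fill each atom to its normal valence:
  6 × C (aromatic): no H
  4 × C: 3 H each → 12
  4 × O: no H
  3 × C: no H
  2 × N (charge +1): no H
  1 × I: no H
  1 × N: no H
  1 × O: 1 H
  1 × O (charge -1): no H
  Total hydrogens = 13.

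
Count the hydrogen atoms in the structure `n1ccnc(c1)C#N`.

3

Hydrogens are implicit in SMILES; fill each atom to its normal valence:
  3 × C (aromatic): 1 H each → 3
  2 × N (aromatic): no H
  1 × C (aromatic): no H
  1 × C: no H
  1 × N: no H
  Total hydrogens = 3.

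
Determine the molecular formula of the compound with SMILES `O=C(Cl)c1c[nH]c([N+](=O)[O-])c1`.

C5H3ClN2O3

Heavy atoms from the SMILES: 5 C, 1 Cl, 2 N, 3 O.
Implicit hydrogens by atom environment:
  2 × C (aromatic): 1 H each → 2
  2 × C (aromatic): no H
  2 × O: no H
  1 × C: no H
  1 × Cl: no H
  1 × N (aromatic): 1 H
  1 × N (charge +1): no H
  1 × O (charge -1): no H
  Total hydrogens = 3.
Molecular formula: C5H3ClN2O3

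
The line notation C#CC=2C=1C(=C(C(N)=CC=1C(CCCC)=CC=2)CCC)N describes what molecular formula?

Heavy atoms from the SMILES: 19 C, 2 N.
Implicit hydrogens by atom environment:
  7 × C (aromatic): no H
  5 × C: 2 H each → 10
  3 × C (aromatic): 1 H each → 3
  2 × C: 3 H each → 6
  2 × N: 2 H each → 4
  1 × C: 1 H
  1 × C: no H
  Total hydrogens = 24.
Molecular formula: C19H24N2

C19H24N2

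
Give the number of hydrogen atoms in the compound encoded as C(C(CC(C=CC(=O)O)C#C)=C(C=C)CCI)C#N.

Hydrogens are implicit in SMILES; fill each atom to its normal valence:
  5 × C: 2 H each → 10
  5 × C: 1 H each → 5
  5 × C: no H
  1 × I: no H
  1 × N: no H
  1 × O: 1 H
  1 × O: no H
  Total hydrogens = 16.

16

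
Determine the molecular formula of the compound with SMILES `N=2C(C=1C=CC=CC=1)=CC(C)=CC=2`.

C12H11N

Heavy atoms from the SMILES: 12 C, 1 N.
Implicit hydrogens by atom environment:
  8 × C (aromatic): 1 H each → 8
  3 × C (aromatic): no H
  1 × C: 3 H
  1 × N (aromatic): no H
  Total hydrogens = 11.
Molecular formula: C12H11N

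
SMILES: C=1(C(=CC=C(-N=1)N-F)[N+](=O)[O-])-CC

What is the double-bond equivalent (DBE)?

5

Molecular formula from the SMILES: C7H8FN3O2.
DoU = (2C + 2 + N − H − X)/2 = (2·7 + 2 + 3 − 8 − 1)/2 = 10/2 = 5.
(Structurally: 1 ring(s) + 4 π bond(s) = 5.)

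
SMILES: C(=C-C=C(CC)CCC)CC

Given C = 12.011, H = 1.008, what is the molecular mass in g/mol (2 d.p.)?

152.28

Molecular formula: C11H20.
M = 11×12.011 + 20×1.008 = 152.28 g/mol.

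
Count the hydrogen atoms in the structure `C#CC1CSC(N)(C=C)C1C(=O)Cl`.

Hydrogens are implicit in SMILES; fill each atom to its normal valence:
  4 × C: 1 H each → 4
  3 × C: no H
  2 × C: 2 H each → 4
  1 × Cl: no H
  1 × N: 2 H
  1 × O: no H
  1 × S: no H
  Total hydrogens = 10.

10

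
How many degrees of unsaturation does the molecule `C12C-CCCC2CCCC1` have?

2

Molecular formula from the SMILES: C10H18.
DoU = (2C + 2 + N − H − X)/2 = (2·10 + 2 + 0 − 18 − 0)/2 = 4/2 = 2.
(Structurally: 2 ring(s) + 0 π bond(s) = 2.)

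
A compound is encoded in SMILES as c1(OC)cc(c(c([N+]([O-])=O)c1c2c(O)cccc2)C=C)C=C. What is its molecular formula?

Heavy atoms from the SMILES: 17 C, 1 N, 4 O.
Implicit hydrogens by atom environment:
  7 × C (aromatic): no H
  5 × C (aromatic): 1 H each → 5
  2 × C: 2 H each → 4
  2 × C: 1 H each → 2
  2 × O: no H
  1 × C: 3 H
  1 × N (charge +1): no H
  1 × O: 1 H
  1 × O (charge -1): no H
  Total hydrogens = 15.
Molecular formula: C17H15NO4

C17H15NO4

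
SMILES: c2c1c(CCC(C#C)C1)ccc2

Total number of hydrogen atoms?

12

Hydrogens are implicit in SMILES; fill each atom to its normal valence:
  4 × C (aromatic): 1 H each → 4
  3 × C: 2 H each → 6
  2 × C: 1 H each → 2
  2 × C (aromatic): no H
  1 × C: no H
  Total hydrogens = 12.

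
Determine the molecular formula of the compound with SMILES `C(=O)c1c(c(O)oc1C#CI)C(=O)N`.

Heavy atoms from the SMILES: 8 C, 1 I, 1 N, 4 O.
Implicit hydrogens by atom environment:
  4 × C (aromatic): no H
  3 × C: no H
  2 × O: no H
  1 × C: 1 H
  1 × I: no H
  1 × N: 2 H
  1 × O: 1 H
  1 × O (aromatic): no H
  Total hydrogens = 4.
Molecular formula: C8H4INO4

C8H4INO4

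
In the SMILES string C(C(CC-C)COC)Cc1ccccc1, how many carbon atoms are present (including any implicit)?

14

The symbol for carbon appears 14 times in the SMILES. Lowercase c denotes aromatic carbon and counts toward C.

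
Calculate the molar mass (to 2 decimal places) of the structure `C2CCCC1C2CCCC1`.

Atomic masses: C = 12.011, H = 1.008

Molecular formula: C10H18.
M = 10×12.011 + 18×1.008 = 138.25 g/mol.

138.25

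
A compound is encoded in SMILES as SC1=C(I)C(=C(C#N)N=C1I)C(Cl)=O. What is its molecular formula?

Heavy atoms from the SMILES: 7 C, 1 Cl, 2 I, 2 N, 1 O, 1 S.
Implicit hydrogens by atom environment:
  5 × C (aromatic): no H
  2 × C: no H
  2 × I: no H
  1 × Cl: no H
  1 × N (aromatic): no H
  1 × N: no H
  1 × O: no H
  1 × S: 1 H
  Total hydrogens = 1.
Molecular formula: C7HClI2N2OS

C7HClI2N2OS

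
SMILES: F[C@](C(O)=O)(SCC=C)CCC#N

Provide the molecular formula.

Heavy atoms from the SMILES: 8 C, 1 F, 1 N, 2 O, 1 S.
Implicit hydrogens by atom environment:
  4 × C: 2 H each → 8
  3 × C: no H
  1 × C: 1 H
  1 × F: no H
  1 × N: no H
  1 × O: 1 H
  1 × O: no H
  1 × S: no H
  Total hydrogens = 10.
Molecular formula: C8H10FNO2S

C8H10FNO2S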